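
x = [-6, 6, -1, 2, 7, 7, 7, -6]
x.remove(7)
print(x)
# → [-6, 6, -1, 2, 7, 7, -6]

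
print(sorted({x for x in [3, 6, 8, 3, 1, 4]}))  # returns [1, 3, 4, 6, 8]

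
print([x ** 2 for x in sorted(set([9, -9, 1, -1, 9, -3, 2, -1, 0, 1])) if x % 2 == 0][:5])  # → [0, 4]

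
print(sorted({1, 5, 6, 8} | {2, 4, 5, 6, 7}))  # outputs [1, 2, 4, 5, 6, 7, 8]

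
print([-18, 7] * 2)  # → [-18, 7, -18, 7]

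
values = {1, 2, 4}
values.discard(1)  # {2, 4}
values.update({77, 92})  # {2, 4, 77, 92}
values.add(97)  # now {2, 4, 77, 92, 97}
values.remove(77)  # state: {2, 4, 92, 97}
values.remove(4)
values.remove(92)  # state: {2, 97}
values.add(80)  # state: {2, 80, 97}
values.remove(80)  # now {2, 97}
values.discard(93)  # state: {2, 97}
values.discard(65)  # {2, 97}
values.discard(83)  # {2, 97}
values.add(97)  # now {2, 97}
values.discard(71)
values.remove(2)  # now {97}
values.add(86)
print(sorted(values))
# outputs [86, 97]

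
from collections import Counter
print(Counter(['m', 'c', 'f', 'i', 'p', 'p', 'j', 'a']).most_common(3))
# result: [('p', 2), ('m', 1), ('c', 1)]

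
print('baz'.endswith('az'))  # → True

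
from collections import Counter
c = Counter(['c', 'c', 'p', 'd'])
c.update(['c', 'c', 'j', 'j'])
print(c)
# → Counter({'c': 4, 'j': 2, 'p': 1, 'd': 1})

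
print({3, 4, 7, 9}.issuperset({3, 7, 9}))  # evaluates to True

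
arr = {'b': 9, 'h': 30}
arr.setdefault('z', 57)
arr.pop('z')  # 57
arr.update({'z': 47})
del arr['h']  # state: {'b': 9, 'z': 47}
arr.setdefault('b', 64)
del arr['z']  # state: {'b': 9}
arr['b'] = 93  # {'b': 93}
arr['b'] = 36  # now {'b': 36}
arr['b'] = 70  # {'b': 70}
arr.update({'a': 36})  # {'b': 70, 'a': 36}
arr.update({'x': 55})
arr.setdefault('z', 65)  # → 65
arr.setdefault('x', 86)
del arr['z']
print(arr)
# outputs {'b': 70, 'a': 36, 'x': 55}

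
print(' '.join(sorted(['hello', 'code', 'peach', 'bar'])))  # bar code hello peach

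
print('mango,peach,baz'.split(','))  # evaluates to ['mango', 'peach', 'baz']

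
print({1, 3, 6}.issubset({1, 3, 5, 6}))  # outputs True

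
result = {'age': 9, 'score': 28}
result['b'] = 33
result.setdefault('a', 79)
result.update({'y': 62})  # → {'age': 9, 'score': 28, 'b': 33, 'a': 79, 'y': 62}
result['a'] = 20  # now {'age': 9, 'score': 28, 'b': 33, 'a': 20, 'y': 62}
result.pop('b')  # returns 33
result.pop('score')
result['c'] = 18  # {'age': 9, 'a': 20, 'y': 62, 'c': 18}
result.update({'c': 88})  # {'age': 9, 'a': 20, 'y': 62, 'c': 88}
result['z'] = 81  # {'age': 9, 'a': 20, 'y': 62, 'c': 88, 'z': 81}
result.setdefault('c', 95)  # 88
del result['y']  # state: {'age': 9, 'a': 20, 'c': 88, 'z': 81}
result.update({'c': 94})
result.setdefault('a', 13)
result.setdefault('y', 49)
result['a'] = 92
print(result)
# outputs {'age': 9, 'a': 92, 'c': 94, 'z': 81, 'y': 49}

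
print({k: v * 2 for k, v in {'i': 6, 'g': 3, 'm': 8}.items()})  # {'i': 12, 'g': 6, 'm': 16}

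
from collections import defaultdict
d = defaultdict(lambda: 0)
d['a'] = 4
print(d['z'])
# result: 0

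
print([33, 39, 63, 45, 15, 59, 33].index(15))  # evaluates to 4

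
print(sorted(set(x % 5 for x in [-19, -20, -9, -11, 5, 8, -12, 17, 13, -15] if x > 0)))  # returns [0, 2, 3]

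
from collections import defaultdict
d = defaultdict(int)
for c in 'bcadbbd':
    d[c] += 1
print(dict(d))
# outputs {'b': 3, 'c': 1, 'a': 1, 'd': 2}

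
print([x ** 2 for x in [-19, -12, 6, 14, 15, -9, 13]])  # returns [361, 144, 36, 196, 225, 81, 169]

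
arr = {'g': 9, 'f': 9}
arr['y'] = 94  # {'g': 9, 'f': 9, 'y': 94}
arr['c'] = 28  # {'g': 9, 'f': 9, 'y': 94, 'c': 28}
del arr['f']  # {'g': 9, 'y': 94, 'c': 28}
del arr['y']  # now {'g': 9, 'c': 28}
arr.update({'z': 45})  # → {'g': 9, 'c': 28, 'z': 45}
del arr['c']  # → {'g': 9, 'z': 45}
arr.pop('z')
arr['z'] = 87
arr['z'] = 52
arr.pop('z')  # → 52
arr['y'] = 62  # {'g': 9, 'y': 62}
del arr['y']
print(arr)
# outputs {'g': 9}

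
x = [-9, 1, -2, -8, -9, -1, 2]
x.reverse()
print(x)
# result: [2, -1, -9, -8, -2, 1, -9]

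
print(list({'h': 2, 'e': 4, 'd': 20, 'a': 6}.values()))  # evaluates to [2, 4, 20, 6]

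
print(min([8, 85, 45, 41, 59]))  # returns 8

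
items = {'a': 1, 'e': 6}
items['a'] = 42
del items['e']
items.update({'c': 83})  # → {'a': 42, 'c': 83}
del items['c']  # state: {'a': 42}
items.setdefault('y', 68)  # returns 68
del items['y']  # {'a': 42}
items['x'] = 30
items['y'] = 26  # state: {'a': 42, 'x': 30, 'y': 26}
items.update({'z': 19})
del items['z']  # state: {'a': 42, 'x': 30, 'y': 26}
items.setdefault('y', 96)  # 26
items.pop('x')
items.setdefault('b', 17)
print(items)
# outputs {'a': 42, 'y': 26, 'b': 17}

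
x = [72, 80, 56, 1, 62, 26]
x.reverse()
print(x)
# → [26, 62, 1, 56, 80, 72]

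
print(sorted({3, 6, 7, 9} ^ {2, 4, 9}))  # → [2, 3, 4, 6, 7]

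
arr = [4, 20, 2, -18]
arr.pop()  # -18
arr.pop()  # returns 2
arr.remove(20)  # [4]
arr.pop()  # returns 4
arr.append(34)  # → [34]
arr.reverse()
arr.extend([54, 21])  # [34, 54, 21]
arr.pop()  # 21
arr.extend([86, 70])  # [34, 54, 86, 70]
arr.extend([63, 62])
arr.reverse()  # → [62, 63, 70, 86, 54, 34]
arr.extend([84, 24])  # [62, 63, 70, 86, 54, 34, 84, 24]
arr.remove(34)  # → [62, 63, 70, 86, 54, 84, 24]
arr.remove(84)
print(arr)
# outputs [62, 63, 70, 86, 54, 24]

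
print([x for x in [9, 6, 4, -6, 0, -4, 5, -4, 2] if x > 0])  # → [9, 6, 4, 5, 2]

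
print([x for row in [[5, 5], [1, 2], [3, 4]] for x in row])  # [5, 5, 1, 2, 3, 4]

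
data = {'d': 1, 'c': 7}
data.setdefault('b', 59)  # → 59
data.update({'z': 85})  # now {'d': 1, 'c': 7, 'b': 59, 'z': 85}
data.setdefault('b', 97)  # 59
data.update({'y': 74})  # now {'d': 1, 'c': 7, 'b': 59, 'z': 85, 'y': 74}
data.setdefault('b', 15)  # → 59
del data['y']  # {'d': 1, 'c': 7, 'b': 59, 'z': 85}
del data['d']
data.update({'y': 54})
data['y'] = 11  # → {'c': 7, 'b': 59, 'z': 85, 'y': 11}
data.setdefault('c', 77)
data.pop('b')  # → 59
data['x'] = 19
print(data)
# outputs {'c': 7, 'z': 85, 'y': 11, 'x': 19}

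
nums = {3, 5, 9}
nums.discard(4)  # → {3, 5, 9}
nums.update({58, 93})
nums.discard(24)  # {3, 5, 9, 58, 93}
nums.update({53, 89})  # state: {3, 5, 9, 53, 58, 89, 93}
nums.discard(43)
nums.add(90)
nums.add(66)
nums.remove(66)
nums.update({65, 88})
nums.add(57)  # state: {3, 5, 9, 53, 57, 58, 65, 88, 89, 90, 93}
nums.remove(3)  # {5, 9, 53, 57, 58, 65, 88, 89, 90, 93}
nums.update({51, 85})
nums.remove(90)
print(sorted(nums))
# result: [5, 9, 51, 53, 57, 58, 65, 85, 88, 89, 93]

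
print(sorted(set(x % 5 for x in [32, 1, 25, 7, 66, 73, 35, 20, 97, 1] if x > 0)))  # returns [0, 1, 2, 3]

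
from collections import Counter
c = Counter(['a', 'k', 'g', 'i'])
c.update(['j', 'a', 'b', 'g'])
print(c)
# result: Counter({'a': 2, 'g': 2, 'k': 1, 'i': 1, 'j': 1, 'b': 1})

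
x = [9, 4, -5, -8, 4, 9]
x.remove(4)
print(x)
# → [9, -5, -8, 4, 9]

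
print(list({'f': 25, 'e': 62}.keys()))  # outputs ['f', 'e']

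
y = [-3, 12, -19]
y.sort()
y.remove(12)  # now [-19, -3]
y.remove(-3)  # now [-19]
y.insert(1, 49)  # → [-19, 49]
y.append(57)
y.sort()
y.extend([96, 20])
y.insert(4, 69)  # [-19, 49, 57, 96, 69, 20]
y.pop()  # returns 20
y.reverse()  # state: [69, 96, 57, 49, -19]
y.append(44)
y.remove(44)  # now [69, 96, 57, 49, -19]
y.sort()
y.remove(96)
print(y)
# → [-19, 49, 57, 69]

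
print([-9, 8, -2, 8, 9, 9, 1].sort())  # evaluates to None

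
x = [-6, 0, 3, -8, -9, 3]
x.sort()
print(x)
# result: [-9, -8, -6, 0, 3, 3]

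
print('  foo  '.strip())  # foo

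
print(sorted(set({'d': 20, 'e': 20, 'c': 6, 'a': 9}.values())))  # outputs [6, 9, 20]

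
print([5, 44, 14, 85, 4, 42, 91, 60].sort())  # None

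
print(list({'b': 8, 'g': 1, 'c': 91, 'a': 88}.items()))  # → [('b', 8), ('g', 1), ('c', 91), ('a', 88)]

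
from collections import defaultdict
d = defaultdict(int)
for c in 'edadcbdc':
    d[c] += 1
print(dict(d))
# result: {'e': 1, 'd': 3, 'a': 1, 'c': 2, 'b': 1}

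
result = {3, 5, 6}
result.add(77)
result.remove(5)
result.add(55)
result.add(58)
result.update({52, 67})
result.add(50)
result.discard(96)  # {3, 6, 50, 52, 55, 58, 67, 77}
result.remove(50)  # {3, 6, 52, 55, 58, 67, 77}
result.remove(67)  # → {3, 6, 52, 55, 58, 77}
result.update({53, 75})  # {3, 6, 52, 53, 55, 58, 75, 77}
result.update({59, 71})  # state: {3, 6, 52, 53, 55, 58, 59, 71, 75, 77}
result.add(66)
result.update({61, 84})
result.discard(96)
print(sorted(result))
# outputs [3, 6, 52, 53, 55, 58, 59, 61, 66, 71, 75, 77, 84]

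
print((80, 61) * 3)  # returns (80, 61, 80, 61, 80, 61)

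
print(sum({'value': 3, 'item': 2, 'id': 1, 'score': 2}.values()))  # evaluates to 8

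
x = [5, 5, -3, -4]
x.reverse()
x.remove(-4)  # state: [-3, 5, 5]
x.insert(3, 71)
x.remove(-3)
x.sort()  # [5, 5, 71]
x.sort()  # [5, 5, 71]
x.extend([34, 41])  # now [5, 5, 71, 34, 41]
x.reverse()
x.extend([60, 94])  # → [41, 34, 71, 5, 5, 60, 94]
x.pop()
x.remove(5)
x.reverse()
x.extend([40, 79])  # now [60, 5, 71, 34, 41, 40, 79]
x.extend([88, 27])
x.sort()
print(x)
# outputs [5, 27, 34, 40, 41, 60, 71, 79, 88]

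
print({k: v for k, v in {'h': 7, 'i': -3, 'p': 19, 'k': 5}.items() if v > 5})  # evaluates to {'h': 7, 'p': 19}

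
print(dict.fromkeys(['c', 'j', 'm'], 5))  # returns {'c': 5, 'j': 5, 'm': 5}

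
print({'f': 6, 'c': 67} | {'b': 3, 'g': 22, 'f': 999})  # {'f': 999, 'c': 67, 'b': 3, 'g': 22}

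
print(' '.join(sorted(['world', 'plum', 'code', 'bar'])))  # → bar code plum world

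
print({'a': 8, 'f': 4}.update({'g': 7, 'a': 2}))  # None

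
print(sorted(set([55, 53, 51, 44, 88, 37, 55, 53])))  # [37, 44, 51, 53, 55, 88]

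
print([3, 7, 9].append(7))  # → None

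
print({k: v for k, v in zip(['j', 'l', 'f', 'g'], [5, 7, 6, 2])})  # {'j': 5, 'l': 7, 'f': 6, 'g': 2}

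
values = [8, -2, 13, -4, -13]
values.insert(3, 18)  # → [8, -2, 13, 18, -4, -13]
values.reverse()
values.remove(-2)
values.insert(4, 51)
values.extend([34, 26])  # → [-13, -4, 18, 13, 51, 8, 34, 26]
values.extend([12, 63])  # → [-13, -4, 18, 13, 51, 8, 34, 26, 12, 63]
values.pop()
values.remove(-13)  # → [-4, 18, 13, 51, 8, 34, 26, 12]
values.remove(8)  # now [-4, 18, 13, 51, 34, 26, 12]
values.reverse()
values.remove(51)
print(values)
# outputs [12, 26, 34, 13, 18, -4]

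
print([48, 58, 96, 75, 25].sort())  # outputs None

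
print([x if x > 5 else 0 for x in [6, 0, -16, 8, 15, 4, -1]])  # [6, 0, 0, 8, 15, 0, 0]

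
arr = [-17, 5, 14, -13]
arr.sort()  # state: [-17, -13, 5, 14]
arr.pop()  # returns 14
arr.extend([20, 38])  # [-17, -13, 5, 20, 38]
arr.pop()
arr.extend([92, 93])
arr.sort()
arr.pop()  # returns 93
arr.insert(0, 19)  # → [19, -17, -13, 5, 20, 92]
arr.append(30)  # [19, -17, -13, 5, 20, 92, 30]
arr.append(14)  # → [19, -17, -13, 5, 20, 92, 30, 14]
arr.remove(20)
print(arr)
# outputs [19, -17, -13, 5, 92, 30, 14]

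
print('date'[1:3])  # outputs at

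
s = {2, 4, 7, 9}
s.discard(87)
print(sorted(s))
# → [2, 4, 7, 9]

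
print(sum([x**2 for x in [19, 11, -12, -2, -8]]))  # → 694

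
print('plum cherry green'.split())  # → ['plum', 'cherry', 'green']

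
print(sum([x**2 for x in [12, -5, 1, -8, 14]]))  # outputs 430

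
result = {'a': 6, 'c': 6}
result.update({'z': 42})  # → {'a': 6, 'c': 6, 'z': 42}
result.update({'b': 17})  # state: {'a': 6, 'c': 6, 'z': 42, 'b': 17}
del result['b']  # {'a': 6, 'c': 6, 'z': 42}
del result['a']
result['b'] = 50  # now {'c': 6, 'z': 42, 'b': 50}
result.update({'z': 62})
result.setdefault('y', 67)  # 67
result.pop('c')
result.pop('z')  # 62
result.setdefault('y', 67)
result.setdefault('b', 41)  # 50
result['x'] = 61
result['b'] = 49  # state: {'b': 49, 'y': 67, 'x': 61}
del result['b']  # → {'y': 67, 'x': 61}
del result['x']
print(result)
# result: {'y': 67}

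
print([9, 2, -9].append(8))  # None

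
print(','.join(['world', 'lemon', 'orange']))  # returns world,lemon,orange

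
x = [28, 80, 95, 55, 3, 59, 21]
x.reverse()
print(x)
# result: [21, 59, 3, 55, 95, 80, 28]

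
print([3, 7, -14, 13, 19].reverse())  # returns None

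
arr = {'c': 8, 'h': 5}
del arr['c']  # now {'h': 5}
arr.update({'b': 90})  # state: {'h': 5, 'b': 90}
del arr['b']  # {'h': 5}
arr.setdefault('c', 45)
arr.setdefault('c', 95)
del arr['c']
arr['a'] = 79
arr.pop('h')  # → 5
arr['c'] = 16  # {'a': 79, 'c': 16}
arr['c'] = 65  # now {'a': 79, 'c': 65}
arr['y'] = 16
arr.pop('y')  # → 16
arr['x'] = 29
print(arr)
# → {'a': 79, 'c': 65, 'x': 29}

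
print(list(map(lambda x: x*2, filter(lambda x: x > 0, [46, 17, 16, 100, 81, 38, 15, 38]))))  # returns [92, 34, 32, 200, 162, 76, 30, 76]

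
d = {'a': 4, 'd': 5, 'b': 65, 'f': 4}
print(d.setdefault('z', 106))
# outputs 106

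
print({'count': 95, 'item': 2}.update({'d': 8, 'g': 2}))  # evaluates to None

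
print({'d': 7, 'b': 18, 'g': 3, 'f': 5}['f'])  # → 5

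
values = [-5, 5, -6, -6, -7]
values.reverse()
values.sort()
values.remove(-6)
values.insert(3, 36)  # [-7, -6, -5, 36, 5]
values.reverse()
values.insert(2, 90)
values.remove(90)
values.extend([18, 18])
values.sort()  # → [-7, -6, -5, 5, 18, 18, 36]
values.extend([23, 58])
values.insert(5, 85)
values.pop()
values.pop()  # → 23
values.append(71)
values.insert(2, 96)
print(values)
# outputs [-7, -6, 96, -5, 5, 18, 85, 18, 36, 71]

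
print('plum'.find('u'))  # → 2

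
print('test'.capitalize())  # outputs Test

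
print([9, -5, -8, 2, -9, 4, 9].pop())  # 9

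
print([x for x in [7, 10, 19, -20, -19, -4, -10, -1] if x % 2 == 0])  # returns [10, -20, -4, -10]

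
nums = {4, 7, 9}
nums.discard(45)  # {4, 7, 9}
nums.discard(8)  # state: {4, 7, 9}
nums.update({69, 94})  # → {4, 7, 9, 69, 94}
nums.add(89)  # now {4, 7, 9, 69, 89, 94}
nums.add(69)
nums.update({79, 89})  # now {4, 7, 9, 69, 79, 89, 94}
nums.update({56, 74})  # {4, 7, 9, 56, 69, 74, 79, 89, 94}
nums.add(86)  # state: {4, 7, 9, 56, 69, 74, 79, 86, 89, 94}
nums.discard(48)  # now {4, 7, 9, 56, 69, 74, 79, 86, 89, 94}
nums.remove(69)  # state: {4, 7, 9, 56, 74, 79, 86, 89, 94}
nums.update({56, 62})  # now {4, 7, 9, 56, 62, 74, 79, 86, 89, 94}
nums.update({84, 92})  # {4, 7, 9, 56, 62, 74, 79, 84, 86, 89, 92, 94}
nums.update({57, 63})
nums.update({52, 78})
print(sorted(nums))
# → [4, 7, 9, 52, 56, 57, 62, 63, 74, 78, 79, 84, 86, 89, 92, 94]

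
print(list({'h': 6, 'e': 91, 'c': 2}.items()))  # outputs [('h', 6), ('e', 91), ('c', 2)]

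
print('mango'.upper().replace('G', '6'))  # MAN6O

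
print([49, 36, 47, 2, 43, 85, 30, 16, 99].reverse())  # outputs None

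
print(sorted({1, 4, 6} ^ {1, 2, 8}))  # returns [2, 4, 6, 8]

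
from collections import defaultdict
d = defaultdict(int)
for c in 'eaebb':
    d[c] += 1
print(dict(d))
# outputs {'e': 2, 'a': 1, 'b': 2}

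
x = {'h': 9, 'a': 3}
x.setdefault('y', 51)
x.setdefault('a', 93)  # 3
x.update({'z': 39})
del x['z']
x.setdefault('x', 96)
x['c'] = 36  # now {'h': 9, 'a': 3, 'y': 51, 'x': 96, 'c': 36}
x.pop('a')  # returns 3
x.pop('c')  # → 36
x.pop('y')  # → 51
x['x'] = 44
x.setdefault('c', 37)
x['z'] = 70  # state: {'h': 9, 'x': 44, 'c': 37, 'z': 70}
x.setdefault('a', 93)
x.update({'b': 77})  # {'h': 9, 'x': 44, 'c': 37, 'z': 70, 'a': 93, 'b': 77}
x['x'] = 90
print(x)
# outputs {'h': 9, 'x': 90, 'c': 37, 'z': 70, 'a': 93, 'b': 77}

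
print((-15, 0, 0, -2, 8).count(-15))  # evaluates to 1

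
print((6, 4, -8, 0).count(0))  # 1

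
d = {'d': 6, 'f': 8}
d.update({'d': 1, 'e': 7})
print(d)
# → {'d': 1, 'f': 8, 'e': 7}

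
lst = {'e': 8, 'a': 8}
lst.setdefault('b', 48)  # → 48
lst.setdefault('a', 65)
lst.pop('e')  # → 8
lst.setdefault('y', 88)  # 88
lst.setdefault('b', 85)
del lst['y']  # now {'a': 8, 'b': 48}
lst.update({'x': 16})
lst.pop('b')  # 48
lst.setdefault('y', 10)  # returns 10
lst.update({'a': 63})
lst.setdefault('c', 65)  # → 65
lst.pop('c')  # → 65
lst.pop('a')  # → 63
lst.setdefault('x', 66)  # 16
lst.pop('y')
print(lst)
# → {'x': 16}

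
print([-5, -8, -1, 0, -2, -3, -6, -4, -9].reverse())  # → None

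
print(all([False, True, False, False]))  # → False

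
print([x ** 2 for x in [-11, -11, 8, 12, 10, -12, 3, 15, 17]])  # [121, 121, 64, 144, 100, 144, 9, 225, 289]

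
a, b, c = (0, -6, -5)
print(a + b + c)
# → -11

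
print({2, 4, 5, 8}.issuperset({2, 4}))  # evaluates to True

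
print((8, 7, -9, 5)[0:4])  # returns (8, 7, -9, 5)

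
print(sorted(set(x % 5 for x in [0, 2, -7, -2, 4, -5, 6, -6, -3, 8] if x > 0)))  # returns [1, 2, 3, 4]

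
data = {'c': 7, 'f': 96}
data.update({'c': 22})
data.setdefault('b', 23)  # 23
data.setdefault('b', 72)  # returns 23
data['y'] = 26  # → {'c': 22, 'f': 96, 'b': 23, 'y': 26}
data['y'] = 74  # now {'c': 22, 'f': 96, 'b': 23, 'y': 74}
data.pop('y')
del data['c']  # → {'f': 96, 'b': 23}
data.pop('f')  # 96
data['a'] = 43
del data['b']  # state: {'a': 43}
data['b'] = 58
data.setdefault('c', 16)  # 16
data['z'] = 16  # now {'a': 43, 'b': 58, 'c': 16, 'z': 16}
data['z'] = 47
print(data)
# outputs {'a': 43, 'b': 58, 'c': 16, 'z': 47}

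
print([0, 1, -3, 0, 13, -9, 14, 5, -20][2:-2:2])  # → [-3, 13, 14]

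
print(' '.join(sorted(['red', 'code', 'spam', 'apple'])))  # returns apple code red spam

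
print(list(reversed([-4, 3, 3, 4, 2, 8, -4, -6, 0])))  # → [0, -6, -4, 8, 2, 4, 3, 3, -4]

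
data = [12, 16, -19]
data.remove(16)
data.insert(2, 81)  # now [12, -19, 81]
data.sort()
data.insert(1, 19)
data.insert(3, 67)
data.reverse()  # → [81, 67, 12, 19, -19]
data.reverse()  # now [-19, 19, 12, 67, 81]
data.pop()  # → 81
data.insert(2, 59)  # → [-19, 19, 59, 12, 67]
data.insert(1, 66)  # [-19, 66, 19, 59, 12, 67]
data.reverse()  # [67, 12, 59, 19, 66, -19]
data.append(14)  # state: [67, 12, 59, 19, 66, -19, 14]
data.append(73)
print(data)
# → [67, 12, 59, 19, 66, -19, 14, 73]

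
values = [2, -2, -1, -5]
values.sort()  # [-5, -2, -1, 2]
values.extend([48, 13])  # [-5, -2, -1, 2, 48, 13]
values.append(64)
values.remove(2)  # [-5, -2, -1, 48, 13, 64]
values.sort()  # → [-5, -2, -1, 13, 48, 64]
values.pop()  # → 64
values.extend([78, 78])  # [-5, -2, -1, 13, 48, 78, 78]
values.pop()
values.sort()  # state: [-5, -2, -1, 13, 48, 78]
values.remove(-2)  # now [-5, -1, 13, 48, 78]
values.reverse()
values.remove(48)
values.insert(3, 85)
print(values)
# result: [78, 13, -1, 85, -5]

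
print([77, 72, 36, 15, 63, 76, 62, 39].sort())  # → None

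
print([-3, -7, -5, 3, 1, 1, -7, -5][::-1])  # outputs [-5, -7, 1, 1, 3, -5, -7, -3]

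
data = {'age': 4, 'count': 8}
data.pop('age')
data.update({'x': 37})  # {'count': 8, 'x': 37}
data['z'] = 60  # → {'count': 8, 'x': 37, 'z': 60}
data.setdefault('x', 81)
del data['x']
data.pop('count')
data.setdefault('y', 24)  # 24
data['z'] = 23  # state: {'z': 23, 'y': 24}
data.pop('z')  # 23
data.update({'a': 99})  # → {'y': 24, 'a': 99}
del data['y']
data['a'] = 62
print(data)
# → {'a': 62}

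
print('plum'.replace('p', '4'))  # 4lum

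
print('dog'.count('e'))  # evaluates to 0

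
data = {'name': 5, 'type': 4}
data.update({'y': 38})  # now {'name': 5, 'type': 4, 'y': 38}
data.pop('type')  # 4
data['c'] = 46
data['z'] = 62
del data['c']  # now {'name': 5, 'y': 38, 'z': 62}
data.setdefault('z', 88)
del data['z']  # {'name': 5, 'y': 38}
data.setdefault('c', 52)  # 52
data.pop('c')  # 52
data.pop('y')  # 38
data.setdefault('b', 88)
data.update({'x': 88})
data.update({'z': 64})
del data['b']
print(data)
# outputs {'name': 5, 'x': 88, 'z': 64}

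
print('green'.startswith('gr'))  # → True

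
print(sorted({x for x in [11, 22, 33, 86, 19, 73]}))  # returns [11, 19, 22, 33, 73, 86]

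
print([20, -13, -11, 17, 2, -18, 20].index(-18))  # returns 5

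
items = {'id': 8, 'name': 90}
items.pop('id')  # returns 8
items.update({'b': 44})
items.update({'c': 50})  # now {'name': 90, 'b': 44, 'c': 50}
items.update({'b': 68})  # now {'name': 90, 'b': 68, 'c': 50}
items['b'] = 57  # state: {'name': 90, 'b': 57, 'c': 50}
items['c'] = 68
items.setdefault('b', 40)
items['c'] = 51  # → {'name': 90, 'b': 57, 'c': 51}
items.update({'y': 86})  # {'name': 90, 'b': 57, 'c': 51, 'y': 86}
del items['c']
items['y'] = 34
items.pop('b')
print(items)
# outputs {'name': 90, 'y': 34}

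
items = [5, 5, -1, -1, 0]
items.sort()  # [-1, -1, 0, 5, 5]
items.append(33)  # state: [-1, -1, 0, 5, 5, 33]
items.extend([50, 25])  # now [-1, -1, 0, 5, 5, 33, 50, 25]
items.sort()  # [-1, -1, 0, 5, 5, 25, 33, 50]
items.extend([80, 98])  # [-1, -1, 0, 5, 5, 25, 33, 50, 80, 98]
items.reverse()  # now [98, 80, 50, 33, 25, 5, 5, 0, -1, -1]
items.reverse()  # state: [-1, -1, 0, 5, 5, 25, 33, 50, 80, 98]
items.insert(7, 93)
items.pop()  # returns 98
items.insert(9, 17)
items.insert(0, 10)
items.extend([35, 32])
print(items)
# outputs [10, -1, -1, 0, 5, 5, 25, 33, 93, 50, 17, 80, 35, 32]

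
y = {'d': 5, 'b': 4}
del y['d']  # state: {'b': 4}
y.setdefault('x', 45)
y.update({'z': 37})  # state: {'b': 4, 'x': 45, 'z': 37}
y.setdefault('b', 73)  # 4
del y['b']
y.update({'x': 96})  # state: {'x': 96, 'z': 37}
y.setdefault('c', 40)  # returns 40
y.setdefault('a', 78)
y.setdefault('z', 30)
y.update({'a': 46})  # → {'x': 96, 'z': 37, 'c': 40, 'a': 46}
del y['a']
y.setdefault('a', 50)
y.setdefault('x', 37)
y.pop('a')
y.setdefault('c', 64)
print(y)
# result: {'x': 96, 'z': 37, 'c': 40}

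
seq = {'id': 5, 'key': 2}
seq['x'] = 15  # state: {'id': 5, 'key': 2, 'x': 15}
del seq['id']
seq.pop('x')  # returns 15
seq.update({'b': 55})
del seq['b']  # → {'key': 2}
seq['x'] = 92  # {'key': 2, 'x': 92}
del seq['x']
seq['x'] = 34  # {'key': 2, 'x': 34}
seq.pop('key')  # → 2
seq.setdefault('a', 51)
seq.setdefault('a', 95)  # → 51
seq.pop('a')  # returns 51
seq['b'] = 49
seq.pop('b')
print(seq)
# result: {'x': 34}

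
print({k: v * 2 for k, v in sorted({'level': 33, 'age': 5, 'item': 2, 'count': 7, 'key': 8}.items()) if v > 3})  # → {'age': 10, 'count': 14, 'key': 16, 'level': 66}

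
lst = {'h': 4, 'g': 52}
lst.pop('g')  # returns 52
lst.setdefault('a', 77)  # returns 77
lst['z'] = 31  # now {'h': 4, 'a': 77, 'z': 31}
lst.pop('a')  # 77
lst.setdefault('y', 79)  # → 79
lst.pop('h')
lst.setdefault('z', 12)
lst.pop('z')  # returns 31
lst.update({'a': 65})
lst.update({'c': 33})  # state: {'y': 79, 'a': 65, 'c': 33}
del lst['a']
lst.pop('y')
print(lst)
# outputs {'c': 33}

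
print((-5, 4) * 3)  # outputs (-5, 4, -5, 4, -5, 4)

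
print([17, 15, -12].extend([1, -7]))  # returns None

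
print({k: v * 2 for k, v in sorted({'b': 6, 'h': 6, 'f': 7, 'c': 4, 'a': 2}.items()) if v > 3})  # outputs {'b': 12, 'c': 8, 'f': 14, 'h': 12}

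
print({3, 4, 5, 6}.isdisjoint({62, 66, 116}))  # True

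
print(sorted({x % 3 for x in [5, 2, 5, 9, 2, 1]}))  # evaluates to [0, 1, 2]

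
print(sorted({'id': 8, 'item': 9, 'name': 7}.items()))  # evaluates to [('id', 8), ('item', 9), ('name', 7)]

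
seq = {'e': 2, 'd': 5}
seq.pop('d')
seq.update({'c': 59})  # {'e': 2, 'c': 59}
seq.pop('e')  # 2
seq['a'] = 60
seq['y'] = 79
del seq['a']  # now {'c': 59, 'y': 79}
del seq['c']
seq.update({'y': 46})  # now {'y': 46}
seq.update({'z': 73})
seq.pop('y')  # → 46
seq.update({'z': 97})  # {'z': 97}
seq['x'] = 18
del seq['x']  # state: {'z': 97}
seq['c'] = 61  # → {'z': 97, 'c': 61}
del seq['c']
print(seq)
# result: {'z': 97}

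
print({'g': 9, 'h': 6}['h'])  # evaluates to 6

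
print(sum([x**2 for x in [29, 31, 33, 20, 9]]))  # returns 3372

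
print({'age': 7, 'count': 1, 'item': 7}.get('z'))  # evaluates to None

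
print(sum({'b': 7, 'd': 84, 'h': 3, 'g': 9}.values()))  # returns 103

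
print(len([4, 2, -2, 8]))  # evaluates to 4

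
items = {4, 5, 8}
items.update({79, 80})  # {4, 5, 8, 79, 80}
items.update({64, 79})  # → {4, 5, 8, 64, 79, 80}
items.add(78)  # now {4, 5, 8, 64, 78, 79, 80}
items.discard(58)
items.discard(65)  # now {4, 5, 8, 64, 78, 79, 80}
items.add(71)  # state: {4, 5, 8, 64, 71, 78, 79, 80}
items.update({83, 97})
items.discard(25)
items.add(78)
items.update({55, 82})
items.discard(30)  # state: {4, 5, 8, 55, 64, 71, 78, 79, 80, 82, 83, 97}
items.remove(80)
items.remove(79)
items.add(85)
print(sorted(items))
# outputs [4, 5, 8, 55, 64, 71, 78, 82, 83, 85, 97]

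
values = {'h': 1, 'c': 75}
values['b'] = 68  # {'h': 1, 'c': 75, 'b': 68}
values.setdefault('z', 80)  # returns 80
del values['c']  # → {'h': 1, 'b': 68, 'z': 80}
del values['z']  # {'h': 1, 'b': 68}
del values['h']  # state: {'b': 68}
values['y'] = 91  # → {'b': 68, 'y': 91}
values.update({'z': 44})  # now {'b': 68, 'y': 91, 'z': 44}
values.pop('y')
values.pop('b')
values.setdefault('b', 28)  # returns 28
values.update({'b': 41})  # {'z': 44, 'b': 41}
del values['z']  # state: {'b': 41}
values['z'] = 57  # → {'b': 41, 'z': 57}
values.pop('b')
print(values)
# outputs {'z': 57}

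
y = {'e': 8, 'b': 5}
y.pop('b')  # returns 5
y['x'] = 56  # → {'e': 8, 'x': 56}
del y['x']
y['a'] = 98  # {'e': 8, 'a': 98}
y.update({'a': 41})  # {'e': 8, 'a': 41}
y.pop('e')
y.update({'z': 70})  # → {'a': 41, 'z': 70}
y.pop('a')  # 41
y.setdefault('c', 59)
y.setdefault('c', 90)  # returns 59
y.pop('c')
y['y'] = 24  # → {'z': 70, 'y': 24}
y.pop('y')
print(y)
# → {'z': 70}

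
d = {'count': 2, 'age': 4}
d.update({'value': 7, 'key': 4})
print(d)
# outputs {'count': 2, 'age': 4, 'value': 7, 'key': 4}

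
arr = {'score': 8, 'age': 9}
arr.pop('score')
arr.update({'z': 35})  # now {'age': 9, 'z': 35}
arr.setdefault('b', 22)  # 22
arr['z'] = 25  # {'age': 9, 'z': 25, 'b': 22}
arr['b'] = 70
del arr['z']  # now {'age': 9, 'b': 70}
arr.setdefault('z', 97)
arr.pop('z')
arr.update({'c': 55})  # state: {'age': 9, 'b': 70, 'c': 55}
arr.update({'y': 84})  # {'age': 9, 'b': 70, 'c': 55, 'y': 84}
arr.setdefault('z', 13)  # 13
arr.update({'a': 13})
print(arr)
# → {'age': 9, 'b': 70, 'c': 55, 'y': 84, 'z': 13, 'a': 13}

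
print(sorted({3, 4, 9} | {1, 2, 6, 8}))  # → [1, 2, 3, 4, 6, 8, 9]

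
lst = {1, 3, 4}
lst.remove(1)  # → {3, 4}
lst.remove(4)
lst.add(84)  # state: {3, 84}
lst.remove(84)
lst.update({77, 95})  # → {3, 77, 95}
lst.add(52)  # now {3, 52, 77, 95}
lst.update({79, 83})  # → {3, 52, 77, 79, 83, 95}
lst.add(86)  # {3, 52, 77, 79, 83, 86, 95}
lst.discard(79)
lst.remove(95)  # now {3, 52, 77, 83, 86}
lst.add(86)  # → {3, 52, 77, 83, 86}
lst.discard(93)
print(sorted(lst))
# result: [3, 52, 77, 83, 86]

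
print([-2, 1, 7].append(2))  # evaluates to None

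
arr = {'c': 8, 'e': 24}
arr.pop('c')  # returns 8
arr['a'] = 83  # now {'e': 24, 'a': 83}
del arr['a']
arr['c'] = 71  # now {'e': 24, 'c': 71}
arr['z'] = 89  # {'e': 24, 'c': 71, 'z': 89}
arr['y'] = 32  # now {'e': 24, 'c': 71, 'z': 89, 'y': 32}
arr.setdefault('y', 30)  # 32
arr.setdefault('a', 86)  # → 86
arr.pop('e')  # 24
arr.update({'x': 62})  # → {'c': 71, 'z': 89, 'y': 32, 'a': 86, 'x': 62}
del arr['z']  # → {'c': 71, 'y': 32, 'a': 86, 'x': 62}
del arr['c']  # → {'y': 32, 'a': 86, 'x': 62}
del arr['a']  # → {'y': 32, 'x': 62}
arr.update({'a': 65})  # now {'y': 32, 'x': 62, 'a': 65}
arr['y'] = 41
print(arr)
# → {'y': 41, 'x': 62, 'a': 65}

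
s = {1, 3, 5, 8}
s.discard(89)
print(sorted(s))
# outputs [1, 3, 5, 8]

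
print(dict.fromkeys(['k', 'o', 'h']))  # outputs {'k': None, 'o': None, 'h': None}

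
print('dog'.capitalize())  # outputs Dog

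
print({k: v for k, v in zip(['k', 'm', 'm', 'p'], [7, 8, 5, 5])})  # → {'k': 7, 'm': 5, 'p': 5}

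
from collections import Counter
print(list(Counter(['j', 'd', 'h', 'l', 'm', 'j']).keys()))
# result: ['j', 'd', 'h', 'l', 'm']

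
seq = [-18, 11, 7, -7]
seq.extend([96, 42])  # [-18, 11, 7, -7, 96, 42]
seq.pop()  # 42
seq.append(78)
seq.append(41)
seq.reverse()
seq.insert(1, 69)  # [41, 69, 78, 96, -7, 7, 11, -18]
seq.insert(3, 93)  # [41, 69, 78, 93, 96, -7, 7, 11, -18]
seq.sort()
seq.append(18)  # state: [-18, -7, 7, 11, 41, 69, 78, 93, 96, 18]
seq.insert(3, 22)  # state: [-18, -7, 7, 22, 11, 41, 69, 78, 93, 96, 18]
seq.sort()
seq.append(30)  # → [-18, -7, 7, 11, 18, 22, 41, 69, 78, 93, 96, 30]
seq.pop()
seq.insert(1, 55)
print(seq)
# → [-18, 55, -7, 7, 11, 18, 22, 41, 69, 78, 93, 96]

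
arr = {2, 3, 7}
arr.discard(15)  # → {2, 3, 7}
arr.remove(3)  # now {2, 7}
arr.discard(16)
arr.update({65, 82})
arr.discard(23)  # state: {2, 7, 65, 82}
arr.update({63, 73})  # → {2, 7, 63, 65, 73, 82}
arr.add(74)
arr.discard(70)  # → {2, 7, 63, 65, 73, 74, 82}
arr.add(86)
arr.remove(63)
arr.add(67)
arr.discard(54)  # {2, 7, 65, 67, 73, 74, 82, 86}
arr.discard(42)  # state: {2, 7, 65, 67, 73, 74, 82, 86}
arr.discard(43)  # {2, 7, 65, 67, 73, 74, 82, 86}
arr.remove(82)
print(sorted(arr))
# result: [2, 7, 65, 67, 73, 74, 86]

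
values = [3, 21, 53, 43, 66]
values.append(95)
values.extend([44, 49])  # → [3, 21, 53, 43, 66, 95, 44, 49]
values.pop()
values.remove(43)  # [3, 21, 53, 66, 95, 44]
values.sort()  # [3, 21, 44, 53, 66, 95]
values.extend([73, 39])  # [3, 21, 44, 53, 66, 95, 73, 39]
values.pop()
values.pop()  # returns 73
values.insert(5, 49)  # [3, 21, 44, 53, 66, 49, 95]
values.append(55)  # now [3, 21, 44, 53, 66, 49, 95, 55]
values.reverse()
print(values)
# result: [55, 95, 49, 66, 53, 44, 21, 3]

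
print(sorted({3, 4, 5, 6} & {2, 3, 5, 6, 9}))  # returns [3, 5, 6]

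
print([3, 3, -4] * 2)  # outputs [3, 3, -4, 3, 3, -4]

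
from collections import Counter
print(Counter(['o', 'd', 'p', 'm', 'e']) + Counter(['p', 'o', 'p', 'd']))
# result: Counter({'p': 3, 'o': 2, 'd': 2, 'm': 1, 'e': 1})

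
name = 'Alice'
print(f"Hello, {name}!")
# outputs Hello, Alice!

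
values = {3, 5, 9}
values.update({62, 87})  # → {3, 5, 9, 62, 87}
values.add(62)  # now {3, 5, 9, 62, 87}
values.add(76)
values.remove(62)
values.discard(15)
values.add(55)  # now {3, 5, 9, 55, 76, 87}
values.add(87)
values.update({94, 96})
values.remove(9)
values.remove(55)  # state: {3, 5, 76, 87, 94, 96}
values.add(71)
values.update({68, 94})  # {3, 5, 68, 71, 76, 87, 94, 96}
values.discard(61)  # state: {3, 5, 68, 71, 76, 87, 94, 96}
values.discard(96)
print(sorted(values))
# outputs [3, 5, 68, 71, 76, 87, 94]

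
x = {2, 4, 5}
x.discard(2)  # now {4, 5}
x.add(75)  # {4, 5, 75}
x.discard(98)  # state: {4, 5, 75}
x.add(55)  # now {4, 5, 55, 75}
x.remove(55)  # {4, 5, 75}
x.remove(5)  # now {4, 75}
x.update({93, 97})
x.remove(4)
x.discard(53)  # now {75, 93, 97}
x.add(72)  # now {72, 75, 93, 97}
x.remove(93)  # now {72, 75, 97}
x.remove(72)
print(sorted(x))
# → [75, 97]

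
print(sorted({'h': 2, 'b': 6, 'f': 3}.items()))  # [('b', 6), ('f', 3), ('h', 2)]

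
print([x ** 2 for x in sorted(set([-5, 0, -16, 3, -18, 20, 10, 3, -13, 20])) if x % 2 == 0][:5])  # [324, 256, 0, 100, 400]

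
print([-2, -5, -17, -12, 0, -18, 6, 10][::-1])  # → [10, 6, -18, 0, -12, -17, -5, -2]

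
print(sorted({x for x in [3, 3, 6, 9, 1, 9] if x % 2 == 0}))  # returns [6]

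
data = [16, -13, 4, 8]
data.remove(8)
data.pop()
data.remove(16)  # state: [-13]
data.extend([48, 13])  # [-13, 48, 13]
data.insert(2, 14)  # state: [-13, 48, 14, 13]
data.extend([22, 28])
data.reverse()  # [28, 22, 13, 14, 48, -13]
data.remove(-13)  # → [28, 22, 13, 14, 48]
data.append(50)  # [28, 22, 13, 14, 48, 50]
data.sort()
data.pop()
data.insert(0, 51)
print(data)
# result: [51, 13, 14, 22, 28, 48]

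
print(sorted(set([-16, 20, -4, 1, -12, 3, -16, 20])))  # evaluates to [-16, -12, -4, 1, 3, 20]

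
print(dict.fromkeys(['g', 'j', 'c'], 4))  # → {'g': 4, 'j': 4, 'c': 4}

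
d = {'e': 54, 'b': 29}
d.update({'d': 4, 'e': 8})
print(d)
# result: {'e': 8, 'b': 29, 'd': 4}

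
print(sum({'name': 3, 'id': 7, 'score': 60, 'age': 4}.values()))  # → 74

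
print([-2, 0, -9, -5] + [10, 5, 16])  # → [-2, 0, -9, -5, 10, 5, 16]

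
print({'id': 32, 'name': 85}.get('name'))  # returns 85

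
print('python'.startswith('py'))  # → True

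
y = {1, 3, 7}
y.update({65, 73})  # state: {1, 3, 7, 65, 73}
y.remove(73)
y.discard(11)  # {1, 3, 7, 65}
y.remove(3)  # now {1, 7, 65}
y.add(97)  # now {1, 7, 65, 97}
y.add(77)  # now {1, 7, 65, 77, 97}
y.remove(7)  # {1, 65, 77, 97}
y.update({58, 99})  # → {1, 58, 65, 77, 97, 99}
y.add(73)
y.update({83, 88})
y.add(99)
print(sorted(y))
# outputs [1, 58, 65, 73, 77, 83, 88, 97, 99]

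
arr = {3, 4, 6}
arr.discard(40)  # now {3, 4, 6}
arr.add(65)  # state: {3, 4, 6, 65}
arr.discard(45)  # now {3, 4, 6, 65}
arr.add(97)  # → {3, 4, 6, 65, 97}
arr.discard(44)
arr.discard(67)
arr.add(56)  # {3, 4, 6, 56, 65, 97}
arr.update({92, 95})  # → {3, 4, 6, 56, 65, 92, 95, 97}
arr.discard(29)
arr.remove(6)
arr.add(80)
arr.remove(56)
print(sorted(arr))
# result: [3, 4, 65, 80, 92, 95, 97]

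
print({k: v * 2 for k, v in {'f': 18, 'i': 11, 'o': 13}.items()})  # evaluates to {'f': 36, 'i': 22, 'o': 26}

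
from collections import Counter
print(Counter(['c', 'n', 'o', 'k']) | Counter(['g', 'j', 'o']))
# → Counter({'c': 1, 'n': 1, 'o': 1, 'k': 1, 'g': 1, 'j': 1})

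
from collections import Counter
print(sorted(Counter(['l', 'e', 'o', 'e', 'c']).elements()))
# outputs ['c', 'e', 'e', 'l', 'o']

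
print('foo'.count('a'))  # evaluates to 0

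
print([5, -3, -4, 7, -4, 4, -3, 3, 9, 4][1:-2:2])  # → [-3, 7, 4, 3]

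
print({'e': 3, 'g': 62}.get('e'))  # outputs 3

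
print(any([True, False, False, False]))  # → True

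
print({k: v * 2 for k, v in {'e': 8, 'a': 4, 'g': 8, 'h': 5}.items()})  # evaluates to {'e': 16, 'a': 8, 'g': 16, 'h': 10}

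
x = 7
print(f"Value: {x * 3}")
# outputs Value: 21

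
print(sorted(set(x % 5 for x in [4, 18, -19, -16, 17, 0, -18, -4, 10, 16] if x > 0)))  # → [0, 1, 2, 3, 4]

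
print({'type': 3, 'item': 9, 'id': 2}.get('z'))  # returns None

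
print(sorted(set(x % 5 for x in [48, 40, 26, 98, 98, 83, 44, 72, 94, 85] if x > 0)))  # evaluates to [0, 1, 2, 3, 4]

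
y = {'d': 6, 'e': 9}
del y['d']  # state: {'e': 9}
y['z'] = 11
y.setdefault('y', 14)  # 14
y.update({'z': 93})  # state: {'e': 9, 'z': 93, 'y': 14}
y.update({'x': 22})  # {'e': 9, 'z': 93, 'y': 14, 'x': 22}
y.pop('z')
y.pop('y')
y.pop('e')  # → 9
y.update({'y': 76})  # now {'x': 22, 'y': 76}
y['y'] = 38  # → {'x': 22, 'y': 38}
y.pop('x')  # 22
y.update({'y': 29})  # {'y': 29}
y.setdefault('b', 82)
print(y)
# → {'y': 29, 'b': 82}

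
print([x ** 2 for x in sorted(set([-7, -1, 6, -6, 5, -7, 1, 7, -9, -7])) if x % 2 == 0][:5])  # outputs [36, 36]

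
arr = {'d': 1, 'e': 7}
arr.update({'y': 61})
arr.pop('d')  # 1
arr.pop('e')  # 7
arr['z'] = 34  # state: {'y': 61, 'z': 34}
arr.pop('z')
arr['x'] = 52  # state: {'y': 61, 'x': 52}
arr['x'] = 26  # {'y': 61, 'x': 26}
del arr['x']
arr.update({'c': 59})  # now {'y': 61, 'c': 59}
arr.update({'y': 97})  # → {'y': 97, 'c': 59}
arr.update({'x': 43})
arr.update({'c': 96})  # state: {'y': 97, 'c': 96, 'x': 43}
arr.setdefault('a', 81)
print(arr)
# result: {'y': 97, 'c': 96, 'x': 43, 'a': 81}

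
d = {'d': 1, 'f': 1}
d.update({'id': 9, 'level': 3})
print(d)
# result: {'d': 1, 'f': 1, 'id': 9, 'level': 3}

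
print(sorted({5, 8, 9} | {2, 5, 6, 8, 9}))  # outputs [2, 5, 6, 8, 9]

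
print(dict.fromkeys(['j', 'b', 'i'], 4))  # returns {'j': 4, 'b': 4, 'i': 4}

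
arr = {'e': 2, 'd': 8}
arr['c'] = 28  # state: {'e': 2, 'd': 8, 'c': 28}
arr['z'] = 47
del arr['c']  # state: {'e': 2, 'd': 8, 'z': 47}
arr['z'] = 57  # {'e': 2, 'd': 8, 'z': 57}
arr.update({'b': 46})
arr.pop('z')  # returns 57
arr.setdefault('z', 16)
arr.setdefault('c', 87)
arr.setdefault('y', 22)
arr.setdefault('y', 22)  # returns 22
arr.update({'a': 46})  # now {'e': 2, 'd': 8, 'b': 46, 'z': 16, 'c': 87, 'y': 22, 'a': 46}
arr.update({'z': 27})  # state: {'e': 2, 'd': 8, 'b': 46, 'z': 27, 'c': 87, 'y': 22, 'a': 46}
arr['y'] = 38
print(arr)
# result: {'e': 2, 'd': 8, 'b': 46, 'z': 27, 'c': 87, 'y': 38, 'a': 46}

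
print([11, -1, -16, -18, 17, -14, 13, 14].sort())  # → None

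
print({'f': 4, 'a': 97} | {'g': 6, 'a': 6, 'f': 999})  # {'f': 999, 'a': 6, 'g': 6}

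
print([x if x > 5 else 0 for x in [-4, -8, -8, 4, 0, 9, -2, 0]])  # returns [0, 0, 0, 0, 0, 9, 0, 0]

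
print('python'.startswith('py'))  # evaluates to True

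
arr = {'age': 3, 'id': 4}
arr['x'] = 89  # {'age': 3, 'id': 4, 'x': 89}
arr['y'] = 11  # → {'age': 3, 'id': 4, 'x': 89, 'y': 11}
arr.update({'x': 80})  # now {'age': 3, 'id': 4, 'x': 80, 'y': 11}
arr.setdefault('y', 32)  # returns 11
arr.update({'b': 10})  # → {'age': 3, 'id': 4, 'x': 80, 'y': 11, 'b': 10}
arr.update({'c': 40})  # {'age': 3, 'id': 4, 'x': 80, 'y': 11, 'b': 10, 'c': 40}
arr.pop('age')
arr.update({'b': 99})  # {'id': 4, 'x': 80, 'y': 11, 'b': 99, 'c': 40}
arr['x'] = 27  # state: {'id': 4, 'x': 27, 'y': 11, 'b': 99, 'c': 40}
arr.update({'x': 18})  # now {'id': 4, 'x': 18, 'y': 11, 'b': 99, 'c': 40}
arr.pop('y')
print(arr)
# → {'id': 4, 'x': 18, 'b': 99, 'c': 40}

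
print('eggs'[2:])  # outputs gs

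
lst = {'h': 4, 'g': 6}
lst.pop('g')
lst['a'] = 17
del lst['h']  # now {'a': 17}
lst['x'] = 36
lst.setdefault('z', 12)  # 12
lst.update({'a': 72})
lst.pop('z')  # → 12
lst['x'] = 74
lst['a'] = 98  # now {'a': 98, 'x': 74}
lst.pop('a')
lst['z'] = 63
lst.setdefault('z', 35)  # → 63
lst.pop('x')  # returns 74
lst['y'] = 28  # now {'z': 63, 'y': 28}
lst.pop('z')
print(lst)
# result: {'y': 28}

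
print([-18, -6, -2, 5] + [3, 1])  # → [-18, -6, -2, 5, 3, 1]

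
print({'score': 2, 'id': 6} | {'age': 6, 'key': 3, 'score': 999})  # {'score': 999, 'id': 6, 'age': 6, 'key': 3}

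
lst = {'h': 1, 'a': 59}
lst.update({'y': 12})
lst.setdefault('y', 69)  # 12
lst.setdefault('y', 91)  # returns 12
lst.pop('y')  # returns 12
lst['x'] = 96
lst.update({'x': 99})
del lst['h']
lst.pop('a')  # 59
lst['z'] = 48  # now {'x': 99, 'z': 48}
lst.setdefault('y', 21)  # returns 21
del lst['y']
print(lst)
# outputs {'x': 99, 'z': 48}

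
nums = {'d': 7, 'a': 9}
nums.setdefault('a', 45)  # 9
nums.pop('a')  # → 9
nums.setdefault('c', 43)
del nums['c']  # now {'d': 7}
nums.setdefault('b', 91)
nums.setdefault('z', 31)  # 31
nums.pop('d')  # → 7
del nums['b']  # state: {'z': 31}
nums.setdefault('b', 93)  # 93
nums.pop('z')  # 31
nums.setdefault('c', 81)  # 81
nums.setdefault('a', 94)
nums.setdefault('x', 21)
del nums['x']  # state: {'b': 93, 'c': 81, 'a': 94}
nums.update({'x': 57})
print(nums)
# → {'b': 93, 'c': 81, 'a': 94, 'x': 57}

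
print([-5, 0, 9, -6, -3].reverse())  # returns None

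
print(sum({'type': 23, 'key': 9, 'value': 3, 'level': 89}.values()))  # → 124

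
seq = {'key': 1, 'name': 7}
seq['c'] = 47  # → {'key': 1, 'name': 7, 'c': 47}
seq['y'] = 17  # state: {'key': 1, 'name': 7, 'c': 47, 'y': 17}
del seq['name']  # {'key': 1, 'c': 47, 'y': 17}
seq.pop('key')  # 1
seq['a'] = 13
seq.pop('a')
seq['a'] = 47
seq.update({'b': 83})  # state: {'c': 47, 'y': 17, 'a': 47, 'b': 83}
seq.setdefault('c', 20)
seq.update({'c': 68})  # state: {'c': 68, 'y': 17, 'a': 47, 'b': 83}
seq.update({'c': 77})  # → {'c': 77, 'y': 17, 'a': 47, 'b': 83}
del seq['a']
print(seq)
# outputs {'c': 77, 'y': 17, 'b': 83}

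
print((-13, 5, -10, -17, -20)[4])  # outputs -20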